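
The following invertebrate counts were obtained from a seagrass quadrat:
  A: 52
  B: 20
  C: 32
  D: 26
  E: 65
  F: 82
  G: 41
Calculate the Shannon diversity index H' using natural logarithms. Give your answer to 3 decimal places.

1.844

Total N = 52+20+32+26+65+82+41 = 318, so the proportions are 0.16352, 0.06289, 0.10063, 0.08176, 0.2044, 0.25786, 0.12893 (working shown to 5 dp, full precision carried).
Each pᵢ ln pᵢ term: 0.16352×(-1.81081)=-0.29611, 0.06289×(-2.76632)=-0.17398, 0.10063×(-2.29632)=-0.23108, 0.08176×(-2.50395)=-0.20473, 0.2044×(-1.58766)=-0.32452, 0.25786×(-1.35533)=-0.34949, 0.12893×(-2.04848)=-0.26411.
Sum = -1.84401, so H' = 1.844.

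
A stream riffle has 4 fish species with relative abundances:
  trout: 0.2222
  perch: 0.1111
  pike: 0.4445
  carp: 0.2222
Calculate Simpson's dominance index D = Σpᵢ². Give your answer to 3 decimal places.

0.309

D = 0.2222² + 0.1111² + 0.4445² + 0.2222² = 0.04937 + 0.01234 + 0.19758 + 0.04937 = 0.30867 (working shown to 5 dp, full precision carried).
To 3 decimal places, D = 0.309.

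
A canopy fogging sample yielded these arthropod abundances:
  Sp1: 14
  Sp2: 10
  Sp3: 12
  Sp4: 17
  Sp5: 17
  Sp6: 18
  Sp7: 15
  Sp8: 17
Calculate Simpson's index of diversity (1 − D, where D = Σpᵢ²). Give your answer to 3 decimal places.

Total N = 14+10+12+17+17+18+15+17 = 120, so the proportions are 0.11667, 0.08333, 0.1, 0.14167, 0.14167, 0.15, 0.125, 0.14167 (working shown to 5 dp, full precision carried).
D = 0.11667² + 0.08333² + 0.1² + 0.14167² + 0.14167² + 0.15² + 0.125² + 0.14167² = 0.01361 + 0.00694 + 0.01000 + 0.02007 + 0.02007 + 0.02250 + 0.01562 + 0.02007 = 0.12889.
So 1 − D = 0.87111, i.e. 0.871 to 3 decimal places.

0.871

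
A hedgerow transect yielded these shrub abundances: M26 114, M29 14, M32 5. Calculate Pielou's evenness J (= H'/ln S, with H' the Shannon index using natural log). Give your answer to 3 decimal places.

Total N = 114+14+5 = 133, so the proportions are 0.85714, 0.10526, 0.03759 (working shown to 5 dp, full precision carried).
H' = −Σ pᵢ ln pᵢ = −((-0.13213) + (-0.23698) + (-0.12334)) = 0.49245.
With S = 3 species, ln S = 1.09861, so J = 0.49245/1.09861 = 0.44825, i.e. 0.448 to 3 decimal places.

0.448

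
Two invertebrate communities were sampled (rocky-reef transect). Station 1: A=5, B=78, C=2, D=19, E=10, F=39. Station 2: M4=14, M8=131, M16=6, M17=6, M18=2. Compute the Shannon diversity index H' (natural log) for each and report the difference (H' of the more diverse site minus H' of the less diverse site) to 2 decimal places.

0.62

Station 1: N=153, proportions 0.0327, 0.5098, 0.0131, 0.1242, 0.0654, 0.2549, giving H' = 1.2977 (working shown to 4 dp, full precision carried).
Station 2: N=159, proportions 0.0881, 0.8239, 0.0377, 0.0377, 0.0126, giving H' = 0.6759.
Difference = |1.2977 − 0.6759| = 0.6218, i.e. 0.62 to 2 decimal places.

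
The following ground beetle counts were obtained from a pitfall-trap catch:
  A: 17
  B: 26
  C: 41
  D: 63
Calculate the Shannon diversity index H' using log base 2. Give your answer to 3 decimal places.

Total N = 17+26+41+63 = 147, so the proportions are 0.11565, 0.17687, 0.27891, 0.42857 (working shown to 5 dp, full precision carried).
Each pᵢ log₂ pᵢ term: 0.11565×(-3.11221)=-0.35992, 0.17687×(-2.49923)=-0.44204, 0.27891×(-1.84212)=-0.51379, 0.42857×(-1.22239)=-0.52388.
Sum = -1.83963, so H' = 1.840.

1.840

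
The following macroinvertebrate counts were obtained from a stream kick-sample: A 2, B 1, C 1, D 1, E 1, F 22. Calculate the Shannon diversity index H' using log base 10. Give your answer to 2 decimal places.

0.37

Total N = 2+1+1+1+1+22 = 28, so the proportions are 0.0714, 0.0357, 0.0357, 0.0357, 0.0357, 0.7857 (working shown to 4 dp, full precision carried).
Each pᵢ log₁₀ pᵢ term: 0.0714×(-1.1461)=-0.0819, 0.0357×(-1.4472)=-0.0517, 0.0357×(-1.4472)=-0.0517, 0.0357×(-1.4472)=-0.0517, 0.0357×(-1.4472)=-0.0517, 0.7857×(-0.1047)=-0.0823.
Sum = -0.3709, so H' = 0.37.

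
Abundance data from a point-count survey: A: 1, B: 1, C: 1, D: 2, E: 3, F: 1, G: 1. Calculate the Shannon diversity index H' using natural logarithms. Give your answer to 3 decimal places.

Total N = 1+1+1+2+3+1+1 = 10, so the proportions are 0.1, 0.1, 0.1, 0.2, 0.3, 0.1, 0.1 (working shown to 5 dp, full precision carried).
Each pᵢ ln pᵢ term: 0.1×(-2.30259)=-0.23026, 0.1×(-2.30259)=-0.23026, 0.1×(-2.30259)=-0.23026, 0.2×(-1.60944)=-0.32189, 0.3×(-1.20397)=-0.36119, 0.1×(-2.30259)=-0.23026, 0.1×(-2.30259)=-0.23026.
Sum = -1.83437, so H' = 1.834.

1.834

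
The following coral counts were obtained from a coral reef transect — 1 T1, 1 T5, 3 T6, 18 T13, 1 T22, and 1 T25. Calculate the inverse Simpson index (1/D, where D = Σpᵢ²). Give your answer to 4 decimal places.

1.8546

Total N = 1+1+3+18+1+1 = 25, so the proportions are 0.04, 0.04, 0.12, 0.72, 0.04, 0.04 (working shown to 7 dp, full precision carried).
D = 0.04² + 0.04² + 0.12² + 0.72² + 0.04² + 0.04² = 0.0016000 + 0.0016000 + 0.0144000 + 0.5184000 + 0.0016000 + 0.0016000 = 0.5392000.
So 1/D = 1.854599, i.e. 1.8546 to 4 decimal places.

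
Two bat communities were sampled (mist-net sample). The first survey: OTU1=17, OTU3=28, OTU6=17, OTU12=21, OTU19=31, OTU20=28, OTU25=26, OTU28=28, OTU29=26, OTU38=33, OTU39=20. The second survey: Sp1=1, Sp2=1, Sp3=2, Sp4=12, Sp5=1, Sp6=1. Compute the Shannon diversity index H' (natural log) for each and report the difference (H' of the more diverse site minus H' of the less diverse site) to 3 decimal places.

1.219

The first survey: N=275, proportions 0.06182, 0.10182, 0.06182, 0.07636, 0.11273, 0.10182, 0.09455, 0.10182, 0.09455, 0.12, 0.07273, giving H' = 2.37552 (working shown to 5 dp, full precision carried).
The second survey: N=18, proportions 0.05556, 0.05556, 0.11111, 0.66667, 0.05556, 0.05556, giving H' = 1.15675.
Difference = |2.37552 − 1.15675| = 1.21877, i.e. 1.219 to 3 decimal places.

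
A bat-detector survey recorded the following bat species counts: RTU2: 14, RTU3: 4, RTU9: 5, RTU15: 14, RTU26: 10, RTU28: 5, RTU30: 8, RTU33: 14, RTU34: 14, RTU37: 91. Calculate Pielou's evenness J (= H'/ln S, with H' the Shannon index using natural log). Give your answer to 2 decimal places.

0.75

Total N = 14+4+5+14+10+5+8+14+14+91 = 179, so the proportions are 0.0782, 0.0223, 0.0279, 0.0782, 0.0559, 0.0279, 0.0447, 0.0782, 0.0782, 0.5084 (working shown to 4 dp, full precision carried).
H' = −Σ pᵢ ln pᵢ = −((-0.1993) + (-0.0849) + (-0.0999) + (-0.1993) + (-0.1612) + (-0.0999) + (-0.1389) + (-0.1993) + (-0.1993) + (-0.3439)) = 1.7261.
With S = 10 species, ln S = 2.3026, so J = 1.7261/2.3026 = 0.7496, i.e. 0.75 to 2 decimal places.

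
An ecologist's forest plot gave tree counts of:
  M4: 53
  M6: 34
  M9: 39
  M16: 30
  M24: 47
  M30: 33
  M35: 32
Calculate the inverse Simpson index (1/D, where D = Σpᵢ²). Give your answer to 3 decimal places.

6.708

Total N = 53+34+39+30+47+33+32 = 268, so the proportions are 0.1977612, 0.1268657, 0.1455224, 0.1119403, 0.1753731, 0.1231343, 0.119403 (working shown to 7 dp, full precision carried).
D = 0.1977612² + 0.1268657² + 0.1455224² + 0.1119403² + 0.1753731² + 0.1231343² + 0.119403² = 0.0391095 + 0.0160949 + 0.0211768 + 0.0125306 + 0.0307557 + 0.0151621 + 0.0142571 = 0.1490867.
So 1/D = 6.70751, i.e. 6.708 to 3 decimal places.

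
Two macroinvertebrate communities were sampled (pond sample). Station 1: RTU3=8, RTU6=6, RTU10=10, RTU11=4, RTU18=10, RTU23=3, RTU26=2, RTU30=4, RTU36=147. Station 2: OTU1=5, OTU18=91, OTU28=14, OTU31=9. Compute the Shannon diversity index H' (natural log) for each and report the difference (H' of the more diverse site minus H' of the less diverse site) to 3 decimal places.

0.241

Station 1: N=194, proportions 0.041237, 0.030928, 0.051546, 0.020619, 0.051546, 0.015464, 0.010309, 0.020619, 0.757732, giving H' = 1.026601 (working shown to 6 dp, full precision carried).
Station 2: N=119, proportions 0.042017, 0.764706, 0.117647, 0.07563, giving H' = 0.785365.
Difference = |1.026601 − 0.785365| = 0.241236, i.e. 0.241 to 3 decimal places.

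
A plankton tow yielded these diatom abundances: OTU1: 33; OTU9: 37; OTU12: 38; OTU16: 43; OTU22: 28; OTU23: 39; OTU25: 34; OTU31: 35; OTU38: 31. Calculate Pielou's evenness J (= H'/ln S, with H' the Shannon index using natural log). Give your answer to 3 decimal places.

Total N = 33+37+38+43+28+39+34+35+31 = 318, so the proportions are 0.10377, 0.11635, 0.1195, 0.13522, 0.08805, 0.12264, 0.10692, 0.11006, 0.09748 (working shown to 5 dp, full precision carried).
H' = −Σ pᵢ ln pᵢ = −((-0.23510) + (-0.25029) + (-0.25387) + (-0.27056) + (-0.21395) + (-0.25736) + (-0.23904) + (-0.24288) + (-0.22695)) = 2.18999.
With S = 9 species, ln S = 2.19722, so J = 2.18999/2.19722 = 0.99671, i.e. 0.997 to 3 decimal places.

0.997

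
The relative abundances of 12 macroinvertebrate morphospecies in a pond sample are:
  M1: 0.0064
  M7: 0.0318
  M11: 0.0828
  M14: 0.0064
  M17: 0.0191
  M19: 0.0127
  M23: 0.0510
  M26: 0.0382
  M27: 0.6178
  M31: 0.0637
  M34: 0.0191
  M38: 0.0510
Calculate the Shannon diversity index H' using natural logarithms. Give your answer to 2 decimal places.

1.49

Each pᵢ ln pᵢ term (working shown to 4 dp, full precision carried): 0.0064×(-5.0515)=-0.0323, 0.0318×(-3.4483)=-0.1097, 0.0828×(-2.4913)=-0.2063, 0.0064×(-5.0515)=-0.0323, 0.0191×(-3.9581)=-0.0756, 0.0127×(-4.3662)=-0.0555, 0.051×(-2.9759)=-0.1518, 0.0382×(-3.2649)=-0.1247, 0.6178×(-0.4816)=-0.2975, 0.0637×(-2.7536)=-0.1754, 0.0191×(-3.9581)=-0.0756, 0.051×(-2.9759)=-0.1518.
Sum = -1.4884, so H' = 1.49.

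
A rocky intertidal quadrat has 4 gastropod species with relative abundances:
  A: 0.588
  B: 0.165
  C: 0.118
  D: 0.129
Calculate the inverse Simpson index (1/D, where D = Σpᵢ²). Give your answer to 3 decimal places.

D = 0.588² + 0.165² + 0.118² + 0.129² = 0.345744 + 0.027225 + 0.013924 + 0.016641 = 0.403534 (working shown to 6 dp, full precision carried).
So 1/D = 2.47811, i.e. 2.478 to 3 decimal places.

2.478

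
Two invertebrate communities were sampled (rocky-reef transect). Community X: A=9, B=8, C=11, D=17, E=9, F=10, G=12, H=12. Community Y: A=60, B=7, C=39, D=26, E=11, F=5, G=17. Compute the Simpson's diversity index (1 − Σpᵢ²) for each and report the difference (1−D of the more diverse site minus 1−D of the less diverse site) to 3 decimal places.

0.098

Community X: N=88, proportions 0.10227, 0.09091, 0.125, 0.19318, 0.10227, 0.11364, 0.13636, 0.13636, giving 1−D = 0.86777 (working shown to 5 dp, full precision carried).
Community Y: N=165, proportions 0.36364, 0.04242, 0.23636, 0.15758, 0.06667, 0.0303, 0.10303, giving 1−D = 0.76929.
Difference = |0.86777 − 0.76929| = 0.09848, i.e. 0.098 to 3 decimal places.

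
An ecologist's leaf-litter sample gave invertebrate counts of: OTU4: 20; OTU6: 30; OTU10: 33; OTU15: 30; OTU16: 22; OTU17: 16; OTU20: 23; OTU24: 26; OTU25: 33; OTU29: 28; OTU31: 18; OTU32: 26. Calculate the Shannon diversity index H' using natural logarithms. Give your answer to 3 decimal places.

2.461

Total N = 20+30+33+30+22+16+23+26+33+28+18+26 = 305, so the proportions are 0.06557, 0.09836, 0.1082, 0.09836, 0.07213, 0.05246, 0.07541, 0.08525, 0.1082, 0.0918, 0.05902, 0.08525 (working shown to 5 dp, full precision carried).
Each pᵢ ln pᵢ term: 0.06557×(-2.72458)=-0.17866, 0.09836×(-2.31911)=-0.22811, 0.1082×(-2.22380)=-0.24061, 0.09836×(-2.31911)=-0.22811, 0.07213×(-2.62927)=-0.18965, 0.05246×(-2.94772)=-0.15463, 0.07541×(-2.58482)=-0.19492, 0.08525×(-2.46222)=-0.20989, 0.1082×(-2.22380)=-0.24061, 0.0918×(-2.38811)=-0.21924, 0.05902×(-2.82994)=-0.16701, 0.08525×(-2.46222)=-0.20989.
Sum = -2.46134, so H' = 2.461.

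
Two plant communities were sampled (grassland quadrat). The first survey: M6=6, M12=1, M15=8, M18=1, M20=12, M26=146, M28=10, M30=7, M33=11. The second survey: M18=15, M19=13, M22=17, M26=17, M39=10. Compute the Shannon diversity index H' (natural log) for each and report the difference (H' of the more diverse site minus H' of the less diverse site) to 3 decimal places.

The first survey: N=202, proportions 0.0297, 0.00495, 0.0396, 0.00495, 0.05941, 0.72277, 0.0495, 0.03465, 0.05446, giving H' = 1.11106 (working shown to 5 dp, full precision carried).
The second survey: N=72, proportions 0.20833, 0.18056, 0.23611, 0.23611, 0.13889, giving H' = 1.59166.
Difference = |1.11106 − 1.59166| = 0.48060, i.e. 0.481 to 3 decimal places.

0.481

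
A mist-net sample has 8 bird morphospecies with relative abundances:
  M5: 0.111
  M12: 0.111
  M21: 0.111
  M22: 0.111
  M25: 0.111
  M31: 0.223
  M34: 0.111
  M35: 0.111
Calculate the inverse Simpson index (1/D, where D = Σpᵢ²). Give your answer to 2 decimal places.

7.35

D = 0.111² + 0.111² + 0.111² + 0.111² + 0.111² + 0.223² + 0.111² + 0.111² = 0.012321 + 0.012321 + 0.012321 + 0.012321 + 0.012321 + 0.049729 + 0.012321 + 0.012321 = 0.135976 (working shown to 6 dp, full precision carried).
So 1/D = 7.3542, i.e. 7.35 to 2 decimal places.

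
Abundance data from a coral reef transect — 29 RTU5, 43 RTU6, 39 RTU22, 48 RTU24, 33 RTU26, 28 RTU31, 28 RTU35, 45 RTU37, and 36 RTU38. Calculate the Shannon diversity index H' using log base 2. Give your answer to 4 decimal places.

3.1420

Total N = 29+43+39+48+33+28+28+45+36 = 329, so the proportions are 0.088146, 0.130699, 0.118541, 0.145897, 0.100304, 0.085106, 0.085106, 0.136778, 0.109422 (working shown to 6 dp, full precision carried).
Each pᵢ log₂ pᵢ term: 0.088146×(-3.503963)=-0.308860, 0.130699×(-2.935679)=-0.383691, 0.118541×(-3.076542)=-0.364696, 0.145897×(-2.776981)=-0.405152, 0.100304×(-3.317550)=-0.332763, 0.085106×(-3.554589)=-0.302518, 0.085106×(-3.554589)=-0.302518, 0.136778×(-2.870091)=-0.392566, 0.109422×(-3.192019)=-0.349279.
Sum = -3.142043, so H' = 3.1420.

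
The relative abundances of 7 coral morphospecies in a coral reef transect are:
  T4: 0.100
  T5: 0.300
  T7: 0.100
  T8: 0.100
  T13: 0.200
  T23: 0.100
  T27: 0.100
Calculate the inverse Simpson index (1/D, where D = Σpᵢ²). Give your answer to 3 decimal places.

5.556

D = 0.1² + 0.3² + 0.1² + 0.1² + 0.2² + 0.1² + 0.1² = 0.0100000 + 0.0900000 + 0.0100000 + 0.0100000 + 0.0400000 + 0.0100000 + 0.0100000 = 0.1800000 (working shown to 7 dp, full precision carried).
So 1/D = 5.55556, i.e. 5.556 to 3 decimal places.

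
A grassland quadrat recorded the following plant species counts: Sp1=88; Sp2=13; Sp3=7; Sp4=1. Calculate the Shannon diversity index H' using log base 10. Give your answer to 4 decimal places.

Total N = 88+13+7+1 = 109, so the proportions are 0.807339, 0.119266, 0.06422, 0.009174 (working shown to 6 dp, full precision carried).
Each pᵢ log₁₀ pᵢ term: 0.807339×(-0.092944)=-0.075037, 0.119266×(-0.923483)=-0.110140, 0.06422×(-1.192328)=-0.076572, 0.009174×(-2.037426)=-0.018692.
Sum = -0.280441, so H' = 0.2804.

0.2804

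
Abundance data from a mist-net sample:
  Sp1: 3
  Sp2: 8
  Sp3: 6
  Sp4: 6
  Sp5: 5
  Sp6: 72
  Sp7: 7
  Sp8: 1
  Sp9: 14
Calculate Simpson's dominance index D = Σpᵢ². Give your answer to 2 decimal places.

0.38

Total N = 3+8+6+6+5+72+7+1+14 = 122, so the proportions are 0.0246, 0.0656, 0.0492, 0.0492, 0.041, 0.5902, 0.0574, 0.0082, 0.1148 (working shown to 4 dp, full precision carried).
D = 0.0246² + 0.0656² + 0.0492² + 0.0492² + 0.041² + 0.5902² + 0.0574² + 0.0082² + 0.1148² = 0.0006 + 0.0043 + 0.0024 + 0.0024 + 0.0017 + 0.3483 + 0.0033 + 0.0001 + 0.0132 = 0.3762.
To 2 decimal places, D = 0.38.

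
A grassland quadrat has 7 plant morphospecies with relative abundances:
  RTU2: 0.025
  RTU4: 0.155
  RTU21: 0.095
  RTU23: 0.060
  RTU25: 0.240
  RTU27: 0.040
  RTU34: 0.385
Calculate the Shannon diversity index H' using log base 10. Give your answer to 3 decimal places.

0.700

Each pᵢ log₁₀ pᵢ term (working shown to 5 dp, full precision carried): 0.025×(-1.60206)=-0.04005, 0.155×(-0.80967)=-0.12550, 0.095×(-1.02228)=-0.09712, 0.06×(-1.22185)=-0.07331, 0.24×(-0.61979)=-0.14875, 0.04×(-1.39794)=-0.05592, 0.385×(-0.41454)=-0.15960.
Sum = -0.70024, so H' = 0.700.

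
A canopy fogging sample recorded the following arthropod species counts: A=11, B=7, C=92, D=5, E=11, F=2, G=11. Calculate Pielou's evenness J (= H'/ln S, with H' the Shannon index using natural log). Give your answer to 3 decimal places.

0.620

Total N = 11+7+92+5+11+2+11 = 139, so the proportions are 0.07914, 0.05036, 0.66187, 0.03597, 0.07914, 0.01439, 0.07914 (working shown to 5 dp, full precision carried).
H' = −Σ pᵢ ln pᵢ = −((-0.20074) + (-0.15050) + (-0.27314) + (-0.11961) + (-0.20074) + (-0.06103) + (-0.20074)) = 1.20649.
With S = 7 species, ln S = 1.94591, so J = 1.20649/1.94591 = 0.62001, i.e. 0.620 to 3 decimal places.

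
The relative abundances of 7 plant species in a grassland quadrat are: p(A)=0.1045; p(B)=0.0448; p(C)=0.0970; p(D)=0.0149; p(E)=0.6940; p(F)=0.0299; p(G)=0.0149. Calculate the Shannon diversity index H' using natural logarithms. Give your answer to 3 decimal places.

1.085

Each pᵢ ln pᵢ term (working shown to 5 dp, full precision carried): 0.1045×(-2.25857)=-0.23602, 0.0448×(-3.10555)=-0.13913, 0.097×(-2.33304)=-0.22631, 0.0149×(-4.20639)=-0.06268, 0.694×(-0.36528)=-0.25351, 0.0299×(-3.50990)=-0.10495, 0.0149×(-4.20639)=-0.06268.
Sum = -1.08526, so H' = 1.085.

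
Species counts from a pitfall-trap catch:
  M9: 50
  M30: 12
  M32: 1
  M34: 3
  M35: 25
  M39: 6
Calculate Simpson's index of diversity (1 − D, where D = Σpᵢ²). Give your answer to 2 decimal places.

0.65

Total N = 50+12+1+3+25+6 = 97, so the proportions are 0.5155, 0.1237, 0.0103, 0.0309, 0.2577, 0.0619 (working shown to 4 dp, full precision carried).
D = 0.5155² + 0.1237² + 0.0103² + 0.0309² + 0.2577² + 0.0619² = 0.2657 + 0.0153 + 0.0001 + 0.0010 + 0.0664 + 0.0038 = 0.3523.
So 1 − D = 0.6477, i.e. 0.65 to 2 decimal places.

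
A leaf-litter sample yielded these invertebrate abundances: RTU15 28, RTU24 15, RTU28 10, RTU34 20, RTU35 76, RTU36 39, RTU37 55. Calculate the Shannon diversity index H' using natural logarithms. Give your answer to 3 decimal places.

Total N = 28+15+10+20+76+39+55 = 243, so the proportions are 0.11523, 0.06173, 0.04115, 0.0823, 0.31276, 0.16049, 0.22634 (working shown to 5 dp, full precision carried).
Each pᵢ ln pᵢ term: 0.11523×(-2.16086)=-0.24899, 0.06173×(-2.78501)=-0.17191, 0.04115×(-3.19048)=-0.13130, 0.0823×(-2.49733)=-0.20554, 0.31276×(-1.16233)=-0.36353, 0.16049×(-1.82950)=-0.29362, 0.22634×(-1.48573)=-0.33628.
Sum = -1.75116, so H' = 1.751.

1.751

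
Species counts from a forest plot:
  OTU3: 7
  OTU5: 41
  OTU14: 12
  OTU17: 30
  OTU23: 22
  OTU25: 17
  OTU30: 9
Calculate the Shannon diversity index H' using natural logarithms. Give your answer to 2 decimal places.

1.78

Total N = 7+41+12+30+22+17+9 = 138, so the proportions are 0.0507, 0.2971, 0.087, 0.2174, 0.1594, 0.1232, 0.0652 (working shown to 4 dp, full precision carried).
Each pᵢ ln pᵢ term: 0.0507×(-2.9813)=-0.1512, 0.2971×(-1.2137)=-0.3606, 0.087×(-2.4423)=-0.2124, 0.2174×(-1.5261)=-0.3318, 0.1594×(-1.8362)=-0.2927, 0.1232×(-2.0940)=-0.2580, 0.0652×(-2.7300)=-0.1780.
Sum = -1.7847, so H' = 1.78.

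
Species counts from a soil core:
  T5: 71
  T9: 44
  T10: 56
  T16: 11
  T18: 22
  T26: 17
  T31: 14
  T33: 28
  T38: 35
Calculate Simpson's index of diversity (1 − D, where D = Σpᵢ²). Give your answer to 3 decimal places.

0.851

Total N = 71+44+56+11+22+17+14+28+35 = 298, so the proportions are 0.23826, 0.14765, 0.18792, 0.03691, 0.07383, 0.05705, 0.04698, 0.09396, 0.11745 (working shown to 5 dp, full precision carried).
D = 0.23826² + 0.14765² + 0.18792² + 0.03691² + 0.07383² + 0.05705² + 0.04698² + 0.09396² + 0.11745² = 0.05677 + 0.02180 + 0.03531 + 0.00136 + 0.00545 + 0.00325 + 0.00221 + 0.00883 + 0.01379 = 0.14878.
So 1 − D = 0.85122, i.e. 0.851 to 3 decimal places.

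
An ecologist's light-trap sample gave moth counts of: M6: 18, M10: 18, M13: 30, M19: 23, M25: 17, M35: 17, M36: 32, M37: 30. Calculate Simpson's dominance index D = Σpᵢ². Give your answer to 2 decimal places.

Total N = 18+18+30+23+17+17+32+30 = 185, so the proportions are 0.0973, 0.0973, 0.1622, 0.1243, 0.0919, 0.0919, 0.173, 0.1622 (working shown to 4 dp, full precision carried).
D = 0.0973² + 0.0973² + 0.1622² + 0.1243² + 0.0919² + 0.0919² + 0.173² + 0.1622² = 0.0095 + 0.0095 + 0.0263 + 0.0155 + 0.0084 + 0.0084 + 0.0299 + 0.0263 = 0.1338.
To 2 decimal places, D = 0.13.

0.13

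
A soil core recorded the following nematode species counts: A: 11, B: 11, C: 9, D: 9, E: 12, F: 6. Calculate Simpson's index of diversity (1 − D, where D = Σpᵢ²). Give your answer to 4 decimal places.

0.8264

Total N = 11+11+9+9+12+6 = 58, so the proportions are 0.189655, 0.189655, 0.155172, 0.155172, 0.206897, 0.103448 (working shown to 6 dp, full precision carried).
D = 0.189655² + 0.189655² + 0.155172² + 0.155172² + 0.206897² + 0.103448² = 0.035969 + 0.035969 + 0.024078 + 0.024078 + 0.042806 + 0.010702 = 0.173603.
So 1 − D = 0.826397, i.e. 0.8264 to 4 decimal places.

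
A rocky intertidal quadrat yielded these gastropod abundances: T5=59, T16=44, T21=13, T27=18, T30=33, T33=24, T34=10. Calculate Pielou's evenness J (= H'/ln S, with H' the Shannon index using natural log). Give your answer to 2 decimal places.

Total N = 59+44+13+18+33+24+10 = 201, so the proportions are 0.2935, 0.2189, 0.0647, 0.0896, 0.1642, 0.1194, 0.0498 (working shown to 4 dp, full precision carried).
H' = −Σ pᵢ ln pᵢ = −((-0.3598) + (-0.3325) + (-0.1771) + (-0.2161) + (-0.2966) + (-0.2538) + (-0.1493)) = 1.7852.
With S = 7 species, ln S = 1.9459, so J = 1.7852/1.9459 = 0.9174, i.e. 0.92 to 2 decimal places.

0.92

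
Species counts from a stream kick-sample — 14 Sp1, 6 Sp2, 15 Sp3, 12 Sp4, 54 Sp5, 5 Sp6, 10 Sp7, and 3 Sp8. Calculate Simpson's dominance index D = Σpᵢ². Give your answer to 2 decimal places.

0.26

Total N = 14+6+15+12+54+5+10+3 = 119, so the proportions are 0.1176, 0.0504, 0.1261, 0.1008, 0.4538, 0.042, 0.084, 0.0252 (working shown to 4 dp, full precision carried).
D = 0.1176² + 0.0504² + 0.1261² + 0.1008² + 0.4538² + 0.042² + 0.084² + 0.0252² = 0.0138 + 0.0025 + 0.0159 + 0.0102 + 0.2059 + 0.0018 + 0.0071 + 0.0006 = 0.2578.
To 2 decimal places, D = 0.26.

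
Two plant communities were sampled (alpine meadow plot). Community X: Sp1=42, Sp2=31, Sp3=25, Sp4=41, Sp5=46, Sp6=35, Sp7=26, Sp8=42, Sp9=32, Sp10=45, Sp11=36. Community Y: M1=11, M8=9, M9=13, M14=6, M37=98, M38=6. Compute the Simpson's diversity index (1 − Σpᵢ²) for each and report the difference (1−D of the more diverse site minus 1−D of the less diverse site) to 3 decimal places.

Community X: N=401, proportions 0.10474, 0.07731, 0.06234, 0.10224, 0.11471, 0.08728, 0.06484, 0.10474, 0.0798, 0.11222, 0.08978, giving 1−D = 0.90574 (working shown to 5 dp, full precision carried).
Community Y: N=143, proportions 0.07692, 0.06294, 0.09091, 0.04196, 0.68531, 0.04196, giving 1−D = 0.50868.
Difference = |0.90574 − 0.50868| = 0.39706, i.e. 0.397 to 3 decimal places.

0.397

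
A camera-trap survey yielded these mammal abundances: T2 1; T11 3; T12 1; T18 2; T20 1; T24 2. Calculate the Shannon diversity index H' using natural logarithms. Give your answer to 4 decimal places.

Total N = 1+3+1+2+1+2 = 10, so the proportions are 0.1, 0.3, 0.1, 0.2, 0.1, 0.2 (working shown to 6 dp, full precision carried).
Each pᵢ ln pᵢ term: 0.1×(-2.302585)=-0.230259, 0.3×(-1.203973)=-0.361192, 0.1×(-2.302585)=-0.230259, 0.2×(-1.609438)=-0.321888, 0.1×(-2.302585)=-0.230259, 0.2×(-1.609438)=-0.321888.
Sum = -1.695743, so H' = 1.6957.

1.6957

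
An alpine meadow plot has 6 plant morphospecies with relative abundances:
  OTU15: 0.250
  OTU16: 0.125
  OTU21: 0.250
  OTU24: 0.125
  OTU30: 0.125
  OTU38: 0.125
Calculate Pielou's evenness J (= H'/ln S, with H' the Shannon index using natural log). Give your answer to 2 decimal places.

0.97

H' = −Σ pᵢ ln pᵢ = −((-0.3466) + (-0.2599) + (-0.3466) + (-0.2599) + (-0.2599) + (-0.2599)) = 1.7329 (working shown to 4 dp, full precision carried).
With S = 6 species, ln S = 1.7918, so J = 1.7329/1.7918 = 0.9671, i.e. 0.97 to 2 decimal places.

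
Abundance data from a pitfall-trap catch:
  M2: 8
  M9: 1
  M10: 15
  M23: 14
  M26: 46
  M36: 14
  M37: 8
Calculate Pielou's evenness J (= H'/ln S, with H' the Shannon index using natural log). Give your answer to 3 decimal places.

0.826

Total N = 8+1+15+14+46+14+8 = 106, so the proportions are 0.07547, 0.00943, 0.14151, 0.13208, 0.43396, 0.13208, 0.07547 (working shown to 5 dp, full precision carried).
H' = −Σ pᵢ ln pᵢ = −((-0.19502) + (-0.04399) + (-0.27671) + (-0.26737) + (-0.36227) + (-0.26737) + (-0.19502)) = 1.60775.
With S = 7 species, ln S = 1.94591, so J = 1.60775/1.94591 = 0.82622, i.e. 0.826 to 3 decimal places.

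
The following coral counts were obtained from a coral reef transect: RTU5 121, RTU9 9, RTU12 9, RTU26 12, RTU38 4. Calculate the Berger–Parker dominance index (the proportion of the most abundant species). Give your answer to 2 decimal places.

0.78

Total N = 121+9+9+12+4 = 155, so the proportions are 0.7806, 0.0581, 0.0581, 0.0774, 0.0258 (working shown to 4 dp, full precision carried).
The largest proportion is 0.7806, i.e. d = 0.78 to 2 decimal places.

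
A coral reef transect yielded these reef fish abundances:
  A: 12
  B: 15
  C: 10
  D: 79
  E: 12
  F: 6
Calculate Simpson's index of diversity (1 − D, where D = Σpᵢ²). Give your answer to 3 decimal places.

0.616

Total N = 12+15+10+79+12+6 = 134, so the proportions are 0.08955, 0.11194, 0.07463, 0.58955, 0.08955, 0.04478 (working shown to 5 dp, full precision carried).
D = 0.08955² + 0.11194² + 0.07463² + 0.58955² + 0.08955² + 0.04478² = 0.00802 + 0.01253 + 0.00557 + 0.34757 + 0.00802 + 0.00200 = 0.38372.
So 1 − D = 0.61628, i.e. 0.616 to 3 decimal places.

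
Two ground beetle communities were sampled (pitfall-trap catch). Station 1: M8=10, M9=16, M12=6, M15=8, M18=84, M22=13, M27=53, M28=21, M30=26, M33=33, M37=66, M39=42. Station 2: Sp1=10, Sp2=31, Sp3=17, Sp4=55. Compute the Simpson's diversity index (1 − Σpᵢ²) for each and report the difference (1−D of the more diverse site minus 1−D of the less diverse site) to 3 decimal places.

Station 1: N=378, proportions 0.02646, 0.04233, 0.01587, 0.02116, 0.22222, 0.03439, 0.14021, 0.05556, 0.06878, 0.0873, 0.1746, 0.11111, giving 1−D = 0.86831 (working shown to 5 dp, full precision carried).
Station 2: N=113, proportions 0.0885, 0.27434, 0.15044, 0.48673, giving 1−D = 0.65737.
Difference = |0.86831 − 0.65737| = 0.21094, i.e. 0.211 to 3 decimal places.

0.211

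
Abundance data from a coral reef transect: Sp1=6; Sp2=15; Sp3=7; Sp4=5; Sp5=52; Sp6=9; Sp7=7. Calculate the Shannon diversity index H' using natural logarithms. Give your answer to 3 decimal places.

Total N = 6+15+7+5+52+9+7 = 101, so the proportions are 0.05941, 0.14851, 0.06931, 0.0495, 0.51485, 0.08911, 0.06931 (working shown to 5 dp, full precision carried).
Each pᵢ ln pᵢ term: 0.05941×(-2.82336)=-0.16772, 0.14851×(-1.90707)=-0.28323, 0.06931×(-2.66921)=-0.18499, 0.0495×(-3.00568)=-0.14880, 0.51485×(-0.66388)=-0.34180, 0.08911×(-2.41790)=-0.21546, 0.06931×(-2.66921)=-0.18499.
Sum = -1.52699, so H' = 1.527.

1.527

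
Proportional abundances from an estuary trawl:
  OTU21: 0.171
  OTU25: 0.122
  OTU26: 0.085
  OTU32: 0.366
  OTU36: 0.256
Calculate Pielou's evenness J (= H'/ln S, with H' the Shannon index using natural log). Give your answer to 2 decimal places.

H' = −Σ pᵢ ln pᵢ = −((-0.3020) + (-0.2567) + (-0.2095) + (-0.3679) + (-0.3488)) = 1.4849 (working shown to 4 dp, full precision carried).
With S = 5 species, ln S = 1.6094, so J = 1.4849/1.6094 = 0.9226, i.e. 0.92 to 2 decimal places.

0.92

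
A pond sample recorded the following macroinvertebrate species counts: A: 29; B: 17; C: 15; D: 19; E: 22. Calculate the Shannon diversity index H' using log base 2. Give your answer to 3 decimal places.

Total N = 29+17+15+19+22 = 102, so the proportions are 0.28431, 0.16667, 0.14706, 0.18627, 0.21569 (working shown to 5 dp, full precision carried).
Each pᵢ log₂ pᵢ term: 0.28431×(-1.81444)=-0.51587, 0.16667×(-2.58496)=-0.43083, 0.14706×(-2.76553)=-0.40670, 0.18627×(-2.42450)=-0.45162, 0.21569×(-2.21299)=-0.47731.
Sum = -2.28233, so H' = 2.282.

2.282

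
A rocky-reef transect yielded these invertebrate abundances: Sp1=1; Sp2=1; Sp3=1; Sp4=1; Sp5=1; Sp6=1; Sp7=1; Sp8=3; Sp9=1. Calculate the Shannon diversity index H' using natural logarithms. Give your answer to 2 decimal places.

2.10

Total N = 1+1+1+1+1+1+1+3+1 = 11, so the proportions are 0.0909, 0.0909, 0.0909, 0.0909, 0.0909, 0.0909, 0.0909, 0.2727, 0.0909 (working shown to 4 dp, full precision carried).
Each pᵢ ln pᵢ term: 0.0909×(-2.3979)=-0.2180, 0.0909×(-2.3979)=-0.2180, 0.0909×(-2.3979)=-0.2180, 0.0909×(-2.3979)=-0.2180, 0.0909×(-2.3979)=-0.2180, 0.0909×(-2.3979)=-0.2180, 0.0909×(-2.3979)=-0.2180, 0.2727×(-1.2993)=-0.3543, 0.0909×(-2.3979)=-0.2180.
Sum = -2.0983, so H' = 2.10.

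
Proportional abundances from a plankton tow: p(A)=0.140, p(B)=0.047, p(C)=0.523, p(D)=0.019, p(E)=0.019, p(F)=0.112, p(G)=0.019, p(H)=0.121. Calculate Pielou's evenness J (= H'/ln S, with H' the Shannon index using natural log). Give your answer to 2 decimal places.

0.71

H' = −Σ pᵢ ln pᵢ = −((-0.2753) + (-0.1437) + (-0.3390) + (-0.0753) + (-0.0753) + (-0.2452) + (-0.0753) + (-0.2555)) = 1.4846 (working shown to 4 dp, full precision carried).
With S = 8 species, ln S = 2.0794, so J = 1.4846/2.0794 = 0.7139, i.e. 0.71 to 2 decimal places.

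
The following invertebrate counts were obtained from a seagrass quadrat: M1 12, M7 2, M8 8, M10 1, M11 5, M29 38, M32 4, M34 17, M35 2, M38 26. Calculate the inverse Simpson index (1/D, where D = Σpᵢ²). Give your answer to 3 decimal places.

4.959

Total N = 12+2+8+1+5+38+4+17+2+26 = 115, so the proportions are 0.1043478, 0.0173913, 0.0695652, 0.0086957, 0.0434783, 0.3304348, 0.0347826, 0.1478261, 0.0173913, 0.226087 (working shown to 7 dp, full precision carried).
D = 0.1043478² + 0.0173913² + 0.0695652² + 0.0086957² + 0.0434783² + 0.3304348² + 0.0347826² + 0.1478261² + 0.0173913² + 0.226087² = 0.0108885 + 0.0003025 + 0.0048393 + 0.0000756 + 0.0018904 + 0.1091871 + 0.0012098 + 0.0218526 + 0.0003025 + 0.0511153 = 0.2016635.
So 1/D = 4.95876, i.e. 4.959 to 3 decimal places.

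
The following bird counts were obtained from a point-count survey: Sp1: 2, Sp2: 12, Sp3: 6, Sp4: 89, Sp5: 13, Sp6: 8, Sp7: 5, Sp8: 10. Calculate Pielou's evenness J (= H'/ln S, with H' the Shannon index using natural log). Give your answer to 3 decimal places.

Total N = 2+12+6+89+13+8+5+10 = 145, so the proportions are 0.01379, 0.08276, 0.04138, 0.61379, 0.08966, 0.05517, 0.03448, 0.06897 (working shown to 5 dp, full precision carried).
H' = −Σ pᵢ ln pᵢ = −((-0.05908) + (-0.20622) + (-0.13179) + (-0.29959) + (-0.21623) + (-0.15985) + (-0.11611) + (-0.18442)) = 1.37330.
With S = 8 species, ln S = 2.07944, so J = 1.37330/2.07944 = 0.66042, i.e. 0.660 to 3 decimal places.

0.660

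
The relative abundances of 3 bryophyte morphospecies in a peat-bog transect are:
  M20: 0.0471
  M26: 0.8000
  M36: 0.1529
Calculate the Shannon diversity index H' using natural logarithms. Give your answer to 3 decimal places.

Each pᵢ ln pᵢ term (working shown to 5 dp, full precision carried): 0.0471×(-3.05548)=-0.14391, 0.8×(-0.22314)=-0.17851, 0.1529×(-1.87797)=-0.28714.
Sum = -0.60957, so H' = 0.610.

0.610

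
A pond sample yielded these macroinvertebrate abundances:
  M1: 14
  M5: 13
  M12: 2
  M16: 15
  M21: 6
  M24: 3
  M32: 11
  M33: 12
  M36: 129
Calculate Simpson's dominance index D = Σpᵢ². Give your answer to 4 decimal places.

0.4175

Total N = 14+13+2+15+6+3+11+12+129 = 205, so the proportions are 0.068293, 0.063415, 0.009756, 0.073171, 0.029268, 0.014634, 0.053659, 0.058537, 0.629268 (working shown to 6 dp, full precision carried).
D = 0.068293² + 0.063415² + 0.009756² + 0.073171² + 0.029268² + 0.014634² + 0.053659² + 0.058537² + 0.629268² = 0.004664 + 0.004021 + 0.000095 + 0.005354 + 0.000857 + 0.000214 + 0.002879 + 0.003427 + 0.395979 = 0.417490.
To 4 decimal places, D = 0.4175.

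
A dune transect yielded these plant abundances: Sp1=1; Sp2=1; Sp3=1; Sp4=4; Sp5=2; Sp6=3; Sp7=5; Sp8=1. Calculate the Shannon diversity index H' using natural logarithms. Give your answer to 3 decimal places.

Total N = 1+1+1+4+2+3+5+1 = 18, so the proportions are 0.05556, 0.05556, 0.05556, 0.22222, 0.11111, 0.16667, 0.27778, 0.05556 (working shown to 5 dp, full precision carried).
Each pᵢ ln pᵢ term: 0.05556×(-2.89037)=-0.16058, 0.05556×(-2.89037)=-0.16058, 0.05556×(-2.89037)=-0.16058, 0.22222×(-1.50408)=-0.33424, 0.11111×(-2.19722)=-0.24414, 0.16667×(-1.79176)=-0.29863, 0.27778×(-1.28093)=-0.35581, 0.05556×(-2.89037)=-0.16058.
Sum = -1.87512, so H' = 1.875.

1.875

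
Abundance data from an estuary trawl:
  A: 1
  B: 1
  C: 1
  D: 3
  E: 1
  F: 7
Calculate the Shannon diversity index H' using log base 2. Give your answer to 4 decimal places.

Total N = 1+1+1+3+1+7 = 14, so the proportions are 0.071429, 0.071429, 0.071429, 0.214286, 0.071429, 0.5 (working shown to 6 dp, full precision carried).
Each pᵢ log₂ pᵢ term: 0.071429×(-3.807355)=-0.271954, 0.071429×(-3.807355)=-0.271954, 0.071429×(-3.807355)=-0.271954, 0.214286×(-2.222392)=-0.476227, 0.071429×(-3.807355)=-0.271954, 0.5×(-1.000000)=-0.500000.
Sum = -2.064043, so H' = 2.0640.

2.0640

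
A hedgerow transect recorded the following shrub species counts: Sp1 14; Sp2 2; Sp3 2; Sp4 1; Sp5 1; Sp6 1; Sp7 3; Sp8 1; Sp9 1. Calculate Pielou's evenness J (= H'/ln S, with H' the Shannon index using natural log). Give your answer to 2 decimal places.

Total N = 14+2+2+1+1+1+3+1+1 = 26, so the proportions are 0.5385, 0.0769, 0.0769, 0.0385, 0.0385, 0.0385, 0.1154, 0.0385, 0.0385 (working shown to 4 dp, full precision carried).
H' = −Σ pᵢ ln pᵢ = −((-0.3333) + (-0.1973) + (-0.1973) + (-0.1253) + (-0.1253) + (-0.1253) + (-0.2492) + (-0.1253) + (-0.1253)) = 1.6037.
With S = 9 species, ln S = 2.1972, so J = 1.6037/2.1972 = 0.7299, i.e. 0.73 to 2 decimal places.

0.73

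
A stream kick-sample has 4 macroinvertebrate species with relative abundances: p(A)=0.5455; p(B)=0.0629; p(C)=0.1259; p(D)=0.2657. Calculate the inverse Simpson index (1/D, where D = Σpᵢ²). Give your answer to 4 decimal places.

2.5775

D = 0.5455² + 0.0629² + 0.1259² + 0.2657² = 0.2975702 + 0.0039564 + 0.0158508 + 0.0705965 = 0.3879740 (working shown to 7 dp, full precision carried).
So 1/D = 2.577493, i.e. 2.5775 to 4 decimal places.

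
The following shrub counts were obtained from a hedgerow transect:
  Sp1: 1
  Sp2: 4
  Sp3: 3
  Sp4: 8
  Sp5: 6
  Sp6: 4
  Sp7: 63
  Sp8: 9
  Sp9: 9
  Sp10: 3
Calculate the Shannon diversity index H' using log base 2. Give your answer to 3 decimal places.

Total N = 1+4+3+8+6+4+63+9+9+3 = 110, so the proportions are 0.00909, 0.03636, 0.02727, 0.07273, 0.05455, 0.03636, 0.57273, 0.08182, 0.08182, 0.02727 (working shown to 5 dp, full precision carried).
Each pᵢ log₂ pᵢ term: 0.00909×(-6.78136)=-0.06165, 0.03636×(-4.78136)=-0.17387, 0.02727×(-5.19640)=-0.14172, 0.07273×(-3.78136)=-0.27501, 0.05455×(-4.19640)=-0.22889, 0.03636×(-4.78136)=-0.17387, 0.57273×(-0.80408)=-0.46052, 0.08182×(-3.61143)=-0.29548, 0.08182×(-3.61143)=-0.29548, 0.02727×(-5.19640)=-0.14172.
Sum = -2.24821, so H' = 2.248.

2.248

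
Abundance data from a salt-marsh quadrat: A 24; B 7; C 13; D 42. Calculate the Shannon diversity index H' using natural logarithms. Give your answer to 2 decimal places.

Total N = 24+7+13+42 = 86, so the proportions are 0.2791, 0.0814, 0.1512, 0.4884 (working shown to 4 dp, full precision carried).
Each pᵢ ln pᵢ term: 0.2791×(-1.2763)=-0.3562, 0.0814×(-2.5084)=-0.2042, 0.1512×(-1.8894)=-0.2856, 0.4884×(-0.7167)=-0.3500.
Sum = -1.1960, so H' = 1.20.

1.20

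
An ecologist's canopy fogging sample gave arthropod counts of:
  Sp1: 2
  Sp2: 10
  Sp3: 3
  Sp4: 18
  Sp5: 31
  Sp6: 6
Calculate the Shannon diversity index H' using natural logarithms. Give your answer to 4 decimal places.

Total N = 2+10+3+18+31+6 = 70, so the proportions are 0.028571, 0.142857, 0.042857, 0.257143, 0.442857, 0.085714 (working shown to 6 dp, full precision carried).
Each pᵢ ln pᵢ term: 0.028571×(-3.555348)=-0.101581, 0.142857×(-1.945910)=-0.277987, 0.042857×(-3.149883)=-0.134995, 0.257143×(-1.358123)=-0.349232, 0.442857×(-0.814508)=-0.360711, 0.085714×(-2.456736)=-0.210577.
Sum = -1.435083, so H' = 1.4351.

1.4351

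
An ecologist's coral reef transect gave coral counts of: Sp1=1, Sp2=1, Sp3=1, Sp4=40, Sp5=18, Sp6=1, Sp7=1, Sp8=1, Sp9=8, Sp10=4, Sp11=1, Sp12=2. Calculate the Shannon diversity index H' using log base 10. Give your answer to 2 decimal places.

Total N = 1+1+1+40+18+1+1+1+8+4+1+2 = 79, so the proportions are 0.0127, 0.0127, 0.0127, 0.5063, 0.2278, 0.0127, 0.0127, 0.0127, 0.1013, 0.0506, 0.0127, 0.0253 (working shown to 4 dp, full precision carried).
Each pᵢ log₁₀ pᵢ term: 0.0127×(-1.8976)=-0.0240, 0.0127×(-1.8976)=-0.0240, 0.0127×(-1.8976)=-0.0240, 0.5063×(-0.2956)=-0.1497, 0.2278×(-0.6424)=-0.1464, 0.0127×(-1.8976)=-0.0240, 0.0127×(-1.8976)=-0.0240, 0.0127×(-1.8976)=-0.0240, 0.1013×(-0.9945)=-0.1007, 0.0506×(-1.2956)=-0.0656, 0.0127×(-1.8976)=-0.0240, 0.0253×(-1.5966)=-0.0404.
Sum = -0.6709, so H' = 0.67.

0.67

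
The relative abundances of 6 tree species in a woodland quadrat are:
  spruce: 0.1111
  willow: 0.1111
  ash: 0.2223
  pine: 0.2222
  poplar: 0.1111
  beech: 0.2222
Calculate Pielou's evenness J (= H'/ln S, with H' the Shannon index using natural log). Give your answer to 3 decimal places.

H' = −Σ pᵢ ln pᵢ = −((-0.24412) + (-0.24412) + (-0.33428) + (-0.33423) + (-0.24412) + (-0.33423)) = 1.73510 (working shown to 5 dp, full precision carried).
With S = 6 species, ln S = 1.79176, so J = 1.73510/1.79176 = 0.96838, i.e. 0.968 to 3 decimal places.

0.968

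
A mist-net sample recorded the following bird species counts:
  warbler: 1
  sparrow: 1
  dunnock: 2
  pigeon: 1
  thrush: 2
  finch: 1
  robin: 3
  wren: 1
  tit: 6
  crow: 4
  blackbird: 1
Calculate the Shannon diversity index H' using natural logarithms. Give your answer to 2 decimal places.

Total N = 1+1+2+1+2+1+3+1+6+4+1 = 23, so the proportions are 0.0435, 0.0435, 0.087, 0.0435, 0.087, 0.0435, 0.1304, 0.0435, 0.2609, 0.1739, 0.0435 (working shown to 4 dp, full precision carried).
Each pᵢ ln pᵢ term: 0.0435×(-3.1355)=-0.1363, 0.0435×(-3.1355)=-0.1363, 0.087×(-2.4423)=-0.2124, 0.0435×(-3.1355)=-0.1363, 0.087×(-2.4423)=-0.2124, 0.0435×(-3.1355)=-0.1363, 0.1304×(-2.0369)=-0.2657, 0.0435×(-3.1355)=-0.1363, 0.2609×(-1.3437)=-0.3505, 0.1739×(-1.7492)=-0.3042, 0.0435×(-3.1355)=-0.1363.
Sum = -2.1631, so H' = 2.16.

2.16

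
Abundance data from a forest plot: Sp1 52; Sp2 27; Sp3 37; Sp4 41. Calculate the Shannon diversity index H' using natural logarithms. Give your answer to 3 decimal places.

Total N = 52+27+37+41 = 157, so the proportions are 0.33121, 0.17197, 0.23567, 0.26115 (working shown to 5 dp, full precision carried).
Each pᵢ ln pᵢ term: 0.33121×(-1.10500)=-0.36599, 0.17197×(-1.76041)=-0.30275, 0.23567×(-1.44533)=-0.34062, 0.26115×(-1.34267)=-0.35063.
Sum = -1.35999, so H' = 1.360.

1.360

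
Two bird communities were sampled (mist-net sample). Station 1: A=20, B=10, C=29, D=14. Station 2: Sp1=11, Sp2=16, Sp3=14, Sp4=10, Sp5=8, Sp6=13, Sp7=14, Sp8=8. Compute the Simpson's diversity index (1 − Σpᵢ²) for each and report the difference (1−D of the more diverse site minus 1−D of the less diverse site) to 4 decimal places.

Station 1: N=73, proportions 0.273973, 0.136986, 0.39726, 0.191781, giving 1−D = 0.711578 (working shown to 6 dp, full precision carried).
Station 2: N=94, proportions 0.117021, 0.170213, 0.148936, 0.106383, 0.085106, 0.138298, 0.148936, 0.085106, giving 1−D = 0.868040.
Difference = |0.711578 − 0.868040| = 0.156462, i.e. 0.1565 to 4 decimal places.

0.1565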